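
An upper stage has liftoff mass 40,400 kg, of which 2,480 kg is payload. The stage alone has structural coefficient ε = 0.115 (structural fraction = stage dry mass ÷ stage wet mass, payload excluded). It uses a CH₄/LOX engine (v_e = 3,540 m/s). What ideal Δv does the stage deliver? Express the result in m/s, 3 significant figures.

Δv ≈ 6290 m/s

Stage wet mass = m₀ − payload = 40,400 − 2,480 = 37,920 kg.
Stage dry mass = ε × stage wet mass = 0.115 × 37,920 = 4,360.8 kg.
Burnout mass m_f = stage dry + payload = 4,360.8 + 2,480 = 6,840.8 kg.
From the ideal rocket equation, Δv = v_e · ln(40,400/6,840.8) = 3540.0 × ln(5.906) = 3540.0 × 1.7759 ≈ 6287 m/s.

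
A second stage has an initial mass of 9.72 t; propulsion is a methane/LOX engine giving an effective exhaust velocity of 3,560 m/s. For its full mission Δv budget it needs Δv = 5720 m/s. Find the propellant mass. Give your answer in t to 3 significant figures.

By the Tsiolkovsky rocket equation, m₀/m_f = exp(Δv / v_e) = exp(5720 / 3560.0) = exp(1.6067) = 4.9865.
m_f = 9.72 / 4.9865 = 1.94926 t, so propellant = m₀ − m_f = 9.72 − 1.94926 = 7.77074 t.

propellant mass ≈ 7.77 t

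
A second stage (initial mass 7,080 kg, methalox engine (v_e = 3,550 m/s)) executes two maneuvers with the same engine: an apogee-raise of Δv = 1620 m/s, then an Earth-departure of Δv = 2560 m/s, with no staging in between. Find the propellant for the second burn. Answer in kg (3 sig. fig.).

propellant for the second burn ≈ 2300 kg

After the first burn: m = 7080 × exp(−1620/3550.0) = 7080 × 0.63360 = 4,485.89 kg.
After the second burn: m = 4,485.89 × exp(−2560/3550.0) = 4,485.89 × 0.48620 = 2,181.04 kg.
Second-burn propellant = 4,485.89 − 2,181.04 = 2,304.85 kg.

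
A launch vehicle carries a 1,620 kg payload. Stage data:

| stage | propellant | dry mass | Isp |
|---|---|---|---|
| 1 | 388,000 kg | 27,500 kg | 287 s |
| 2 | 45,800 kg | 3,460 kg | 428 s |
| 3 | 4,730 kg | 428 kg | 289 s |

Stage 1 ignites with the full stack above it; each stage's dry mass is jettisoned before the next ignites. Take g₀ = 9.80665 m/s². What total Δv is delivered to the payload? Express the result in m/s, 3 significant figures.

Ignition mass of stage 1 = 388,000+27,500 + 45,800+3,460 + 4,730+428 + 1,620 = 471,538 kg.
Stage 1: m₀ = 471,538 kg, m_f = 471,538 − 388,000 = 83,538 kg; Δv = 287×9.80665×ln(5.645) = 2814.5×1.7307 ≈ 4871 m/s.
Stage 2: m₀ = 56,038 kg, m_f = 56,038 − 45,800 = 10,238 kg; Δv = 428×9.80665×ln(5.474) = 4197.2×1.6999 ≈ 7135 m/s.
Stage 3: m₀ = 6,778 kg, m_f = 6,778 − 4,730 = 2,048 kg; Δv = 289×9.80665×ln(3.31) = 2834.1×1.1968 ≈ 3392 m/s.
Total Δv = 4871 + 7135 + 3392 = 15398 m/s.

Δv ≈ 15400 m/s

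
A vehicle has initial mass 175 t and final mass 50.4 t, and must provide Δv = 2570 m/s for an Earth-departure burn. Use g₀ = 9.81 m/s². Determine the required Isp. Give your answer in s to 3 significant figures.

Isp ≈ 210 s

ln(m₀/m_f) = ln(175000/50400) = ln(3.472) = 1.2448.
v_e = Δv / ln(m₀/m_f) = 2570 / 1.2448 = 2064.6 m/s.
Isp = v_e / g₀ = 2064.6 / 9.81 = 210.5 s.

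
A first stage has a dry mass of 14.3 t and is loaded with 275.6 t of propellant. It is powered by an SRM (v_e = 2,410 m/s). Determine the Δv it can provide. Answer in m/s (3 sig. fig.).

m₀ = m_dry + m_prop = 14.3 + 275.6 = 289.9 t.
Rocket equation: Δv = v_e · ln(m₀/m_f) = 2410.0 × ln(20.27) = 2410.0 × 3.0093 ≈ 7252.4 m/s.

Δv ≈ 7250 m/s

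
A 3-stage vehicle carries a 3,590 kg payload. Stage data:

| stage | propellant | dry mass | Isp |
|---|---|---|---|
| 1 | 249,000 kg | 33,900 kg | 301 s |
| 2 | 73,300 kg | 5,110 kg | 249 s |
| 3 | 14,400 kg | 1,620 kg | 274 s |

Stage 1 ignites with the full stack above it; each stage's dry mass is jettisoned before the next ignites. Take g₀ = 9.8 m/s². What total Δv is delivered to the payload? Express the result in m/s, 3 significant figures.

Ignition mass of stage 1 = 249,000+33,900 + 73,300+5,110 + 14,400+1,620 + 3,590 = 380,920 kg.
Stage 1: m₀ = 380,920 kg, m_f = 380,920 − 249,000 = 131,920 kg; Δv = 301×9.8×ln(2.888) = 2949.8×1.0604 ≈ 3128 m/s.
Stage 2: m₀ = 98,020 kg, m_f = 98,020 − 73,300 = 24,720 kg; Δv = 249×9.8×ln(3.965) = 2440.2×1.3776 ≈ 3362 m/s.
Stage 3: m₀ = 19,610 kg, m_f = 19,610 − 14,400 = 5,210 kg; Δv = 274×9.8×ln(3.764) = 2685.2×1.3255 ≈ 3559 m/s.
Total Δv = 3128 + 3362 + 3559 = 10049 m/s.

Δv ≈ 10000 m/s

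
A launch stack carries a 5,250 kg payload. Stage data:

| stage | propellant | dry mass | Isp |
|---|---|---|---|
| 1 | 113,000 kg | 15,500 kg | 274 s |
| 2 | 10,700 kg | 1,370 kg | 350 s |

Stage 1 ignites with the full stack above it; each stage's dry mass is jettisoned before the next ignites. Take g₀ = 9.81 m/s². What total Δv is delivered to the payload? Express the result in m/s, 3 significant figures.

Δv ≈ 7310 m/s

Ignition mass of stage 1 = 113,000+15,500 + 10,700+1,370 + 5,250 = 145,820 kg.
Stage 1: m₀ = 145,820 kg, m_f = 145,820 − 113,000 = 32,820 kg; Δv = 274×9.81×ln(4.443) = 2687.9×1.4913 ≈ 4009 m/s.
Stage 2: m₀ = 17,320 kg, m_f = 17,320 − 10,700 = 6,620 kg; Δv = 350×9.81×ln(2.616) = 3433.5×0.9618 ≈ 3302 m/s.
Total Δv = 4009 + 3302 = 7311 m/s.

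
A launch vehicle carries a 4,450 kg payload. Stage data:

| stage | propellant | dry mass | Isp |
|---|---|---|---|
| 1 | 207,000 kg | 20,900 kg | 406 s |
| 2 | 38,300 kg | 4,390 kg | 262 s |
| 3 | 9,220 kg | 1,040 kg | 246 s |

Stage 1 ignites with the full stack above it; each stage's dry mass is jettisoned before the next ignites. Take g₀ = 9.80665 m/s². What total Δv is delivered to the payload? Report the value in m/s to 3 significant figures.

Δv ≈ 10400 m/s

Ignition mass of stage 1 = 207,000+20,900 + 38,300+4,390 + 9,220+1,040 + 4,450 = 285,300 kg.
Stage 1: m₀ = 285,300 kg, m_f = 285,300 − 207,000 = 78,300 kg; Δv = 406×9.80665×ln(3.644) = 3981.5×1.2930 ≈ 5148 m/s.
Stage 2: m₀ = 57,400 kg, m_f = 57,400 − 38,300 = 19,100 kg; Δv = 262×9.80665×ln(3.005) = 2569.3×1.1004 ≈ 2827 m/s.
Stage 3: m₀ = 14,710 kg, m_f = 14,710 − 9,220 = 5,490 kg; Δv = 246×9.80665×ln(2.679) = 2412.4×0.9856 ≈ 2378 m/s.
Total Δv = 5148 + 2827 + 2378 = 10353 m/s.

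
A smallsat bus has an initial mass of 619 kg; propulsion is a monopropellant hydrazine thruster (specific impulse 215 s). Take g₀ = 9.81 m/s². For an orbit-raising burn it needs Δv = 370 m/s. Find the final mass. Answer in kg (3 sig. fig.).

v_e = Isp · g₀ = 215 × 9.81 = 2109.2 m/s.
m₀/m_f = exp(Δv / v_e) = exp(370 / 2109.2) = exp(0.1754) = 1.1918.
m_f = m₀ / 1.1918 = 619 / 1.1918 = 519.382 kg.

final mass ≈ 519 kg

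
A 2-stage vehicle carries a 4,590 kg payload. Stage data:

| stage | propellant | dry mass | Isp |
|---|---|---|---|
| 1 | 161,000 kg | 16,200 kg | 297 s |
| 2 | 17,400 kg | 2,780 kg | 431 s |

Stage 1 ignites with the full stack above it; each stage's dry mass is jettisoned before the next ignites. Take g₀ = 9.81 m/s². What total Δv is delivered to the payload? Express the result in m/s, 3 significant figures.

Δv ≈ 9770 m/s

Ignition mass of stage 1 = 161,000+16,200 + 17,400+2,780 + 4,590 = 201,970 kg.
Stage 1: m₀ = 201,970 kg, m_f = 201,970 − 161,000 = 40,970 kg; Δv = 297×9.81×ln(4.93) = 2913.6×1.5953 ≈ 4648 m/s.
Stage 2: m₀ = 24,770 kg, m_f = 24,770 − 17,400 = 7,370 kg; Δv = 431×9.81×ln(3.361) = 4228.1×1.2122 ≈ 5125 m/s.
Total Δv = 4648 + 5125 = 9773 m/s.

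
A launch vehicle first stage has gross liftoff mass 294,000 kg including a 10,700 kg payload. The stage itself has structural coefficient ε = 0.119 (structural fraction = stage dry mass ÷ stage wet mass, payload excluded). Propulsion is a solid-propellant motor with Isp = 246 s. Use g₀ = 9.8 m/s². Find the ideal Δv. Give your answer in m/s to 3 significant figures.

Stage wet mass = m₀ − payload = 294,000 − 10,700 = 283,300 kg.
Stage dry mass = ε × stage wet mass = 0.119 × 283,300 = 33,712.7 kg.
Burnout mass m_f = stage dry + payload = 33,712.7 + 10,700 = 44,412.7 kg.
v_e = Isp · g₀ = 246 × 9.8 = 2410.8 m/s.
Using Δv = v_e ln(m₀/m_f): Δv = v_e · ln(294,000/44,412.7) = 2410.8 × ln(6.62) = 2410.8 × 1.8901 ≈ 4557 m/s.

Δv ≈ 4560 m/s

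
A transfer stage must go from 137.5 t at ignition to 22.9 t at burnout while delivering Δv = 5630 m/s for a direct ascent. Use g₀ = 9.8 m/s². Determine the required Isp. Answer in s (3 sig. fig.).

Isp ≈ 320 s

ln(m₀/m_f) = ln(137500/22900) = ln(6.004) = 1.7925.
From the ideal rocket equation, v_e = Δv / ln(m₀/m_f) = 5630 / 1.7925 = 3140.9 m/s.
Isp = v_e / g₀ = 3140.9 / 9.8 = 320.5 s.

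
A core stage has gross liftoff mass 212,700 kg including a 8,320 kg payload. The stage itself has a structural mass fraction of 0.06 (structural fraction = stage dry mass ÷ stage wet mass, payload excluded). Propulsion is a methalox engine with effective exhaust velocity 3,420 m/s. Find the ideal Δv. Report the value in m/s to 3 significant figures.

Stage wet mass = m₀ − payload = 212,700 − 8,320 = 204,380 kg.
Stage dry mass = ε × stage wet mass = 0.06 × 204,380 = 12,262.8 kg.
Burnout mass m_f = stage dry + payload = 12,262.8 + 8,320 = 20,582.8 kg.
Δv = v_e · ln(212,700/20,582.8) = 3420.0 × ln(10.33) = 3420.0 × 2.3354 ≈ 7987 m/s.

Δv ≈ 7990 m/s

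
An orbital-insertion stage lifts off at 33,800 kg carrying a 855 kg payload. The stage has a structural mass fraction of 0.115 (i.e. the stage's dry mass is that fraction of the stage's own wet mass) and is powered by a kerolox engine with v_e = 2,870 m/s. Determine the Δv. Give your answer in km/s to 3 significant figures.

Stage wet mass = m₀ − payload = 33,800 − 855 = 32,945 kg.
Stage dry mass = ε × stage wet mass = 0.115 × 32,945 = 3,788.68 kg.
Burnout mass m_f = stage dry + payload = 3,788.68 + 855 = 4,643.68 kg.
Δv = v_e · ln(33,800/4,643.68) = 2870.0 × ln(7.279) = 2870.0 × 1.9850 ≈ 5697 m/s.

Δv ≈ 5.70 km/s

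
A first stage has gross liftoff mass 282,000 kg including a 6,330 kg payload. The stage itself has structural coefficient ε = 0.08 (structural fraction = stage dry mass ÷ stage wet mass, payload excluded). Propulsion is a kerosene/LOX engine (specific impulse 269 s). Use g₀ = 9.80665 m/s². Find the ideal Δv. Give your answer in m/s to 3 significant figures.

Δv ≈ 6060 m/s

Stage wet mass = m₀ − payload = 282,000 − 6,330 = 275,670 kg.
Stage dry mass = ε × stage wet mass = 0.08 × 275,670 = 22,053.6 kg.
Burnout mass m_f = stage dry + payload = 22,053.6 + 6,330 = 28,383.6 kg.
v_e = Isp · g₀ = 269 × 9.80665 = 2638.0 m/s.
Δv = v_e · ln(282,000/28,383.6) = 2638.0 × ln(9.935) = 2638.0 × 2.2961 ≈ 6057 m/s.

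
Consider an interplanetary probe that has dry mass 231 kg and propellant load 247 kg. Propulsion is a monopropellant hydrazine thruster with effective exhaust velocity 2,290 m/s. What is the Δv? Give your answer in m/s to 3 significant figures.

Δv ≈ 1670 m/s

m₀ = m_dry + m_prop = 231 + 247 = 478 kg.
From the ideal rocket equation, Δv = v_e · ln(m₀/m_f) = 2290.0 × ln(2.069) = 2290.0 × 0.7272 ≈ 1665.3 m/s.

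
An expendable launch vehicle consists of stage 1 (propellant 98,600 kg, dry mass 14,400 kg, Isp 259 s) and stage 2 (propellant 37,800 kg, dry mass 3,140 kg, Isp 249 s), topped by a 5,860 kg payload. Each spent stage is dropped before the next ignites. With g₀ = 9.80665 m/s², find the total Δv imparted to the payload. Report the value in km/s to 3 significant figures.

Ignition mass of stage 1 = 98,600+14,400 + 37,800+3,140 + 5,860 = 159,800 kg.
Stage 1: m₀ = 159,800 kg, m_f = 159,800 − 98,600 = 61,200 kg; Δv = 259×9.80665×ln(2.611) = 2539.9×0.9598 ≈ 2438 m/s.
Stage 2: m₀ = 46,800 kg, m_f = 46,800 − 37,800 = 9,000 kg; Δv = 249×9.80665×ln(5.2) = 2441.9×1.6487 ≈ 4026 m/s.
Total Δv = 2438 + 4026 = 6464 m/s.

Δv ≈ 6.46 km/s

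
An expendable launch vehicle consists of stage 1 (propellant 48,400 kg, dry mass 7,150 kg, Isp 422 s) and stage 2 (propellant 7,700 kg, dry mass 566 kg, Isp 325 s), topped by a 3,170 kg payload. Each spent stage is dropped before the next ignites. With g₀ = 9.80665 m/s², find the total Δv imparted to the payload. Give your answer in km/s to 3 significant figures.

Ignition mass of stage 1 = 48,400+7,150 + 7,700+566 + 3,170 = 66,986 kg.
Stage 1: m₀ = 66,986 kg, m_f = 66,986 − 48,400 = 18,586 kg; Δv = 422×9.80665×ln(3.604) = 4138.4×1.2821 ≈ 5306 m/s.
Stage 2: m₀ = 11,436 kg, m_f = 11,436 − 7,700 = 3,736 kg; Δv = 325×9.80665×ln(3.061) = 3187.2×1.1188 ≈ 3566 m/s.
Total Δv = 5306 + 3566 = 8872 m/s.

Δv ≈ 8.87 km/s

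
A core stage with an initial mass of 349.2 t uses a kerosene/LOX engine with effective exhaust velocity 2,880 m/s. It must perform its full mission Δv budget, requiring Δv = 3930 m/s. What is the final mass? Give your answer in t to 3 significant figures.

final mass ≈ 89.2 t

By the Tsiolkovsky rocket equation, m₀/m_f = exp(Δv / v_e) = exp(3930 / 2880.0) = exp(1.3646) = 3.9141.
m_f = m₀ / 3.9141 = 349.2 / 3.9141 = 89.2159 t.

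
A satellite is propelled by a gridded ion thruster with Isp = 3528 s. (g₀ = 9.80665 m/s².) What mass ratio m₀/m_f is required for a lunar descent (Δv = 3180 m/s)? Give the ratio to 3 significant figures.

v_e = Isp · g₀ = 3528 × 9.80665 = 34597.9 m/s.
Rocket equation: m₀/m_f = exp(Δv / v_e) = exp(3180 / 34597.9) = exp(0.0919) = 1.0963.

mass ratio ≈ 1.10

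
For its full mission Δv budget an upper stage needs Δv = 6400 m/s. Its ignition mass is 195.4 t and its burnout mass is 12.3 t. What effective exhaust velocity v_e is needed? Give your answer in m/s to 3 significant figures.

ln(m₀/m_f) = ln(195400/12300) = ln(15.89) = 2.7654.
v_e = Δv / ln(m₀/m_f) = 6400 / 2.7654 = 2314.3 m/s.

v_e ≈ 2310 m/s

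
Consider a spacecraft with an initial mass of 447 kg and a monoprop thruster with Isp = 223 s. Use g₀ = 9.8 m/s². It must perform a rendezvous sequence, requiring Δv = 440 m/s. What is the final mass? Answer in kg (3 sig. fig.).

v_e = Isp · g₀ = 223 × 9.8 = 2185.4 m/s.
From the ideal rocket equation, m₀/m_f = exp(Δv / v_e) = exp(440 / 2185.4) = exp(0.2013) = 1.2230.
m_f = m₀ / 1.2230 = 447 / 1.2230 = 365.495 kg.

final mass ≈ 365 kg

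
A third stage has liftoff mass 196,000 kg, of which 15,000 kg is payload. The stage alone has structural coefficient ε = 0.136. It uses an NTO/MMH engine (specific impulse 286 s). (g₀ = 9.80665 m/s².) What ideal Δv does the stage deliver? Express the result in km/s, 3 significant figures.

Δv ≈ 4.48 km/s

Stage wet mass = m₀ − payload = 196,000 − 15,000 = 181,000 kg.
Stage dry mass = ε × stage wet mass = 0.136 × 181,000 = 24,616 kg.
Burnout mass m_f = stage dry + payload = 24,616 + 15,000 = 39,616 kg.
v_e = Isp · g₀ = 286 × 9.80665 = 2804.7 m/s.
Rocket equation: Δv = v_e · ln(196,000/39,616) = 2804.7 × ln(4.947) = 2804.7 × 1.5989 ≈ 4484 m/s.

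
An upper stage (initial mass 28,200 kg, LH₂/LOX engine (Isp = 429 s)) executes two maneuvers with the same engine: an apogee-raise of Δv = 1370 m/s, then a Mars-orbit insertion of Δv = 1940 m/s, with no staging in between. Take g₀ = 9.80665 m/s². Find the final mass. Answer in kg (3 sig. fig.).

final mass ≈ 12800 kg

v_e = Isp · g₀ = 429 × 9.80665 = 4207.1 m/s.
After the first burn: m = 28200 × exp(−1370/4207.1) = 28200 × 0.72206 = 20,362.1 kg.
After the second burn: m = 20,362.1 × exp(−1940/4207.1) = 20,362.1 × 0.63057 = 12,839.7 kg.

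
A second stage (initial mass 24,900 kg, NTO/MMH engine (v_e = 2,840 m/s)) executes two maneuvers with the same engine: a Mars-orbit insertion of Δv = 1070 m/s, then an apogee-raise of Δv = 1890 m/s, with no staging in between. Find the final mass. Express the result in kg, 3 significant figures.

After the first burn: m = 24900 × exp(−1070/2840.0) = 24900 × 0.68608 = 17,083.4 kg.
After the second burn: m = 17,083.4 × exp(−1890/2840.0) = 17,083.4 × 0.51402 = 8,781.21 kg.

final mass ≈ 8780 kg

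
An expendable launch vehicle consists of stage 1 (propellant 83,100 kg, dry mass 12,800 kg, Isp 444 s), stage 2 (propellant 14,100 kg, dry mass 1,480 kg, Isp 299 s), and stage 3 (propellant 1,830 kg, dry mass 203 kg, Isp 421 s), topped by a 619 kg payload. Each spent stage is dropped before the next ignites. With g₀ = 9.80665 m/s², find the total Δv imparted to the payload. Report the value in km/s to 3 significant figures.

Ignition mass of stage 1 = 83,100+12,800 + 14,100+1,480 + 1,830+203 + 619 = 114,132 kg.
Stage 1: m₀ = 114,132 kg, m_f = 114,132 − 83,100 = 31,032 kg; Δv = 444×9.80665×ln(3.678) = 4354.2×1.3023 ≈ 5671 m/s.
Stage 2: m₀ = 18,232 kg, m_f = 18,232 − 14,100 = 4,132 kg; Δv = 299×9.80665×ln(4.412) = 2932.2×1.4844 ≈ 4353 m/s.
Stage 3: m₀ = 2,652 kg, m_f = 2,652 − 1,830 = 822 kg; Δv = 421×9.80665×ln(3.226) = 4128.6×1.1713 ≈ 4836 m/s.
Total Δv = 5671 + 4353 + 4836 = 14860 m/s.

Δv ≈ 14.9 km/s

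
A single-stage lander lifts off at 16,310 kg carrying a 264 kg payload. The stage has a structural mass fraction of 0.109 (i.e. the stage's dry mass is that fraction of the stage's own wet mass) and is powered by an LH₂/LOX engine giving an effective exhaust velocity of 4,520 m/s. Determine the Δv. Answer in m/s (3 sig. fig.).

Δv ≈ 9460 m/s

Stage wet mass = m₀ − payload = 16,310 − 264 = 16,046 kg.
Stage dry mass = ε × stage wet mass = 0.109 × 16,046 = 1,749.01 kg.
Burnout mass m_f = stage dry + payload = 1,749.01 + 264 = 2,013.01 kg.
Rocket equation: Δv = v_e · ln(16,310/2,013.01) = 4520.0 × ln(8.102) = 4520.0 × 2.0921 ≈ 9457 m/s.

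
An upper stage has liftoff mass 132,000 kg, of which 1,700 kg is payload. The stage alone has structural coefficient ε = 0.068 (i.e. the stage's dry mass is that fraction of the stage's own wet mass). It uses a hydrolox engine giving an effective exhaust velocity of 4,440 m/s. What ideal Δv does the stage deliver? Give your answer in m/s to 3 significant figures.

Δv ≈ 11200 m/s

Stage wet mass = m₀ − payload = 132,000 − 1,700 = 130,300 kg.
Stage dry mass = ε × stage wet mass = 0.068 × 130,300 = 8,860.4 kg.
Burnout mass m_f = stage dry + payload = 8,860.4 + 1,700 = 10,560.4 kg.
By the Tsiolkovsky rocket equation, Δv = v_e · ln(132,000/10,560.4) = 4440.0 × ln(12.5) = 4440.0 × 2.5257 ≈ 11214 m/s.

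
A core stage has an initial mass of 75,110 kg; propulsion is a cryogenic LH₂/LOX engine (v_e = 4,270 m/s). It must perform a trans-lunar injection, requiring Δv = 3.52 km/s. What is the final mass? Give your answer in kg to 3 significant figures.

final mass ≈ 32900 kg

m₀/m_f = exp(Δv / v_e) = exp(3520 / 4270.0) = exp(0.8244) = 2.2804.
m_f = m₀ / 2.2804 = 75,110 / 2.2804 = 32,937.2 kg.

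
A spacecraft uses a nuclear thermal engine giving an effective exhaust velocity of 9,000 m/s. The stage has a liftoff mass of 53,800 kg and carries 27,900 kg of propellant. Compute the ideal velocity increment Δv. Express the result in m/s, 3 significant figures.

m_f = m₀ − m_prop = 53,800 − 27,900 = 25,900 kg.
Rocket equation: Δv = v_e · ln(m₀/m_f) = 9000.0 × ln(2.077) = 9000.0 × 0.7310 ≈ 6579.3 m/s.

Δv ≈ 6580 m/s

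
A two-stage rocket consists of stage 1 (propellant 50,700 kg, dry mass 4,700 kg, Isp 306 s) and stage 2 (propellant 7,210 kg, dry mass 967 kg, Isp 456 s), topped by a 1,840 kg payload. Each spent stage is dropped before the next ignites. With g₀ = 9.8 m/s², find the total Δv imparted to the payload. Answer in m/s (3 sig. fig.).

Ignition mass of stage 1 = 50,700+4,700 + 7,210+967 + 1,840 = 65,417 kg.
Stage 1: m₀ = 65,417 kg, m_f = 65,417 − 50,700 = 14,717 kg; Δv = 306×9.8×ln(4.445) = 2998.8×1.4918 ≈ 4474 m/s.
Stage 2: m₀ = 10,017 kg, m_f = 10,017 − 7,210 = 2,807 kg; Δv = 456×9.8×ln(3.569) = 4468.8×1.2722 ≈ 5685 m/s.
Total Δv = 4474 + 5685 = 10159 m/s.

Δv ≈ 10200 m/s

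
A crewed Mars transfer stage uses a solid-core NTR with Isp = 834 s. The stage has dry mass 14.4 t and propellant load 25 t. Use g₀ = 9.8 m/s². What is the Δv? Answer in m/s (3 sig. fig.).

Δv ≈ 8230 m/s

v_e = Isp · g₀ = 834 × 9.8 = 8173.2 m/s.
m₀ = m_dry + m_prop = 14.4 + 25 = 39.4 t.
From the ideal rocket equation, Δv = v_e · ln(m₀/m_f) = 8173.2 × ln(2.736) = 8173.2 × 1.0065 ≈ 8226.6 m/s.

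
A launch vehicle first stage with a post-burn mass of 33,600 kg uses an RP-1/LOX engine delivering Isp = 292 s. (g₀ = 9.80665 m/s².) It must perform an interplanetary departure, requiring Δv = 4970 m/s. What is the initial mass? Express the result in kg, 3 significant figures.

initial mass ≈ 191000 kg

v_e = Isp · g₀ = 292 × 9.80665 = 2863.5 m/s.
m₀/m_f = exp(Δv / v_e) = exp(4970 / 2863.5) = exp(1.7356) = 5.6724.
m₀ = m_f × 5.6724 = 33,600 × 5.6724 = 190,593 kg.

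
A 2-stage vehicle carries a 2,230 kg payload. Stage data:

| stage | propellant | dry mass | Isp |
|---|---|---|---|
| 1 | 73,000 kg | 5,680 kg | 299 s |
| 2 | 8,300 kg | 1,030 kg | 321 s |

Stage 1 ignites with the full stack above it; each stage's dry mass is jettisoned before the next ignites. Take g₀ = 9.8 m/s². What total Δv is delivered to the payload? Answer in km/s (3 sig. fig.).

Ignition mass of stage 1 = 73,000+5,680 + 8,300+1,030 + 2,230 = 90,240 kg.
Stage 1: m₀ = 90,240 kg, m_f = 90,240 − 73,000 = 17,240 kg; Δv = 299×9.8×ln(5.234) = 2930.2×1.6552 ≈ 4850 m/s.
Stage 2: m₀ = 11,560 kg, m_f = 11,560 − 8,300 = 3,260 kg; Δv = 321×9.8×ln(3.546) = 3145.8×1.2658 ≈ 3982 m/s.
Total Δv = 4850 + 3982 = 8832 m/s.

Δv ≈ 8.83 km/s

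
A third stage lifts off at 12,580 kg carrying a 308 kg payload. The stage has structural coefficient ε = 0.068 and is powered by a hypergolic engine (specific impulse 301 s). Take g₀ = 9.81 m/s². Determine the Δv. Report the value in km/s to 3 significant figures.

Stage wet mass = m₀ − payload = 12,580 − 308 = 12,272 kg.
Stage dry mass = ε × stage wet mass = 0.068 × 12,272 = 834.496 kg.
Burnout mass m_f = stage dry + payload = 834.496 + 308 = 1,142.496 kg.
v_e = Isp · g₀ = 301 × 9.81 = 2952.8 m/s.
Using Δv = v_e ln(m₀/m_f): Δv = v_e · ln(12,580/1,142.496) = 2952.8 × ln(11.01) = 2952.8 × 2.3989 ≈ 7083 m/s.

Δv ≈ 7.08 km/s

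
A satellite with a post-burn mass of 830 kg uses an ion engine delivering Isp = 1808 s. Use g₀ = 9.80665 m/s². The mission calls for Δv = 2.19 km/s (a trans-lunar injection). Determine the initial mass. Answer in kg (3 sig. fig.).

initial mass ≈ 939 kg

v_e = Isp · g₀ = 1808 × 9.80665 = 17730.4 m/s.
m₀/m_f = exp(Δv / v_e) = exp(2190 / 17730.4) = exp(0.1235) = 1.1315.
m₀ = m_f × 1.1315 = 830 × 1.1315 = 939.145 kg.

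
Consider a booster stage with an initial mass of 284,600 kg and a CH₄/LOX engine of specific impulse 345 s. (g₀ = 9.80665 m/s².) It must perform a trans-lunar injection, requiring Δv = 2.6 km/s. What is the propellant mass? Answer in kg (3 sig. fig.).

v_e = Isp · g₀ = 345 × 9.80665 = 3383.3 m/s.
m₀/m_f = exp(Δv / v_e) = exp(2600 / 3383.3) = exp(0.7685) = 2.1565.
m_f = 284,600 / 2.1565 = 131,973 kg, so propellant = m₀ − m_f = 284,600 − 131,973 = 152,627 kg.

propellant mass ≈ 153000 kg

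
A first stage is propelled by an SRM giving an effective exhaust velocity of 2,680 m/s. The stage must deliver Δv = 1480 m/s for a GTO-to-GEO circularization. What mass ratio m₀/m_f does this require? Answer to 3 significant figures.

Using Δv = v_e ln(m₀/m_f): m₀/m_f = exp(Δv / v_e) = exp(1480 / 2680.0) = exp(0.5522) = 1.7371.

mass ratio ≈ 1.74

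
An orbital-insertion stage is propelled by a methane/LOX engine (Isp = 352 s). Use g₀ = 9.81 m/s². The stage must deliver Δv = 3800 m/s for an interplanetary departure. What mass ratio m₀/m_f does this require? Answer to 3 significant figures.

mass ratio ≈ 3.01

v_e = Isp · g₀ = 352 × 9.81 = 3453.1 m/s.
Using Δv = v_e ln(m₀/m_f): m₀/m_f = exp(Δv / v_e) = exp(3800 / 3453.1) = exp(1.1005) = 3.0055.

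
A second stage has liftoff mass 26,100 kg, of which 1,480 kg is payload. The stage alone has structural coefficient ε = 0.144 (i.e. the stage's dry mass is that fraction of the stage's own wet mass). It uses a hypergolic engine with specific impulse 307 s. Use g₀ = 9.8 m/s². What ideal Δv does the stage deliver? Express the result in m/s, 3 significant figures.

Stage wet mass = m₀ − payload = 26,100 − 1,480 = 24,620 kg.
Stage dry mass = ε × stage wet mass = 0.144 × 24,620 = 3,545.28 kg.
Burnout mass m_f = stage dry + payload = 3,545.28 + 1,480 = 5,025.28 kg.
v_e = Isp · g₀ = 307 × 9.8 = 3008.6 m/s.
Rocket equation: Δv = v_e · ln(26,100/5,025.28) = 3008.6 × ln(5.194) = 3008.6 × 1.6475 ≈ 4957 m/s.

Δv ≈ 4960 m/s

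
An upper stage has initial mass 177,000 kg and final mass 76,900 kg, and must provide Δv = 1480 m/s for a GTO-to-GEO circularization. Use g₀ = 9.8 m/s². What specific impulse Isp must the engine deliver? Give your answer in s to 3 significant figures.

ln(m₀/m_f) = ln(177000/76900) = ln(2.302) = 0.8336.
Rocket equation: v_e = Δv / ln(m₀/m_f) = 1480 / 0.8336 = 1775.3 m/s.
Isp = v_e / g₀ = 1775.3 / 9.8 = 181.2 s.

Isp ≈ 181 s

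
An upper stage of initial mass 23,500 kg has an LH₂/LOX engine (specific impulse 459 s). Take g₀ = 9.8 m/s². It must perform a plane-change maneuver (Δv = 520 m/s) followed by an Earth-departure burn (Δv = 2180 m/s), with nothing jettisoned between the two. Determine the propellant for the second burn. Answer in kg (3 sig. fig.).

v_e = Isp · g₀ = 459 × 9.8 = 4498.2 m/s.
After the first burn: m = 23500 × exp(−520/4498.2) = 23500 × 0.89083 = 20,934.5 kg.
After the second burn: m = 20,934.5 × exp(−2180/4498.2) = 20,934.5 × 0.61592 = 12,894 kg.
Second-burn propellant = 20,934.5 − 12,894 = 8,040.5 kg.

propellant for the second burn ≈ 8040 kg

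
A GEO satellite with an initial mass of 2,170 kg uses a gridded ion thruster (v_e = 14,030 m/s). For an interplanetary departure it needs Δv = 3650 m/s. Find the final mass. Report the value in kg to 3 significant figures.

m₀/m_f = exp(Δv / v_e) = exp(3650 / 14030.0) = exp(0.2602) = 1.2971.
m_f = m₀ / 1.2971 = 2,170 / 1.2971 = 1,672.96 kg.

final mass ≈ 1670 kg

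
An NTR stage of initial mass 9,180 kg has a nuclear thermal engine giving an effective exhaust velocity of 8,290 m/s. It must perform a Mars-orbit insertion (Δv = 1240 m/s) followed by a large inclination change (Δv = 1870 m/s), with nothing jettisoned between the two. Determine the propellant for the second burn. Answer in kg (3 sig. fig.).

After the first burn: m = 9180 × exp(−1240/8290.0) = 9180 × 0.86107 = 7,904.62 kg.
After the second burn: m = 7,904.62 × exp(−1870/8290.0) = 7,904.62 × 0.79806 = 6,308.36 kg.
Second-burn propellant = 7,904.62 − 6,308.36 = 1,596.26 kg.

propellant for the second burn ≈ 1600 kg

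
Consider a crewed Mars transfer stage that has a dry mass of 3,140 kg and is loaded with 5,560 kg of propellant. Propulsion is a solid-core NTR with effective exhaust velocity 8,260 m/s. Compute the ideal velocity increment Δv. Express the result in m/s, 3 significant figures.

Δv ≈ 8420 m/s

m₀ = m_dry + m_prop = 3,140 + 5,560 = 8,700 kg.
From the ideal rocket equation, Δv = v_e · ln(m₀/m_f) = 8260.0 × ln(2.771) = 8260.0 × 1.0191 ≈ 8417.8 m/s.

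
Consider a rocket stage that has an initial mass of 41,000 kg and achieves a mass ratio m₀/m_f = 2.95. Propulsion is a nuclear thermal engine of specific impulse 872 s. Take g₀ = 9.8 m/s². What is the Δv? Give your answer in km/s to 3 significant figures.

v_e = Isp · g₀ = 872 × 9.8 = 8545.6 m/s.
From the ideal rocket equation, Δv = v_e · ln(2.95) = 8545.6 × 1.0818 ≈ 9244.7 m/s.

Δv ≈ 9.24 km/s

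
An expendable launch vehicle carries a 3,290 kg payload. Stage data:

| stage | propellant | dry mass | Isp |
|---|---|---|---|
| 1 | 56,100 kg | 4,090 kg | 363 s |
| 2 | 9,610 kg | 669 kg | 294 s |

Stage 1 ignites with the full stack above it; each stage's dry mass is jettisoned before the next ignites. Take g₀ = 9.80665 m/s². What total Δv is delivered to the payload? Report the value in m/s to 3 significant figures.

Δv ≈ 8640 m/s

Ignition mass of stage 1 = 56,100+4,090 + 9,610+669 + 3,290 = 73,759 kg.
Stage 1: m₀ = 73,759 kg, m_f = 73,759 − 56,100 = 17,659 kg; Δv = 363×9.80665×ln(4.177) = 3559.8×1.4296 ≈ 5089 m/s.
Stage 2: m₀ = 13,569 kg, m_f = 13,569 − 9,610 = 3,959 kg; Δv = 294×9.80665×ln(3.427) = 2883.2×1.2318 ≈ 3551 m/s.
Total Δv = 5089 + 3551 = 8640 m/s.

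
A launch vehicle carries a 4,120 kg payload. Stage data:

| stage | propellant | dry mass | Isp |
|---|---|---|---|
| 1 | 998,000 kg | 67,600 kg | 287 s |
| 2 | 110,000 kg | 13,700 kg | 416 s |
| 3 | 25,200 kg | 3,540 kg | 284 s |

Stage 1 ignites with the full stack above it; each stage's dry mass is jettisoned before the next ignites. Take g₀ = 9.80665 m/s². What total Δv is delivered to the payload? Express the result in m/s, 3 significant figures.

Δv ≈ 13800 m/s

Ignition mass of stage 1 = 998,000+67,600 + 110,000+13,700 + 25,200+3,540 + 4,120 = 1,222,160 kg.
Stage 1: m₀ = 1,222,160 kg, m_f = 1,222,160 − 998,000 = 224,160 kg; Δv = 287×9.80665×ln(5.452) = 2814.5×1.6960 ≈ 4773 m/s.
Stage 2: m₀ = 156,560 kg, m_f = 156,560 − 110,000 = 46,560 kg; Δv = 416×9.80665×ln(3.363) = 4079.6×1.2127 ≈ 4947 m/s.
Stage 3: m₀ = 32,860 kg, m_f = 32,860 − 25,200 = 7,660 kg; Δv = 284×9.80665×ln(4.29) = 2785.1×1.4562 ≈ 4056 m/s.
Total Δv = 4773 + 4947 + 4056 = 13776 m/s.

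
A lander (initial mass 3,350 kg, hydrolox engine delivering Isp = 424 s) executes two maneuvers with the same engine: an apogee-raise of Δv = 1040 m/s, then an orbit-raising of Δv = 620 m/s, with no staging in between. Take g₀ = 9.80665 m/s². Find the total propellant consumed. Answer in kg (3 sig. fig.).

total propellant consumed ≈ 1100 kg

v_e = Isp · g₀ = 424 × 9.80665 = 4158.0 m/s.
After the first burn: m = 3350 × exp(−1040/4158.0) = 3350 × 0.77871 = 2,608.68 kg.
After the second burn: m = 2,608.68 × exp(−620/4158.0) = 2,608.68 × 0.86147 = 2,247.3 kg.
Total propellant = m₀ − m_final = 3350 − 2,247.3 = 1,102.7 kg.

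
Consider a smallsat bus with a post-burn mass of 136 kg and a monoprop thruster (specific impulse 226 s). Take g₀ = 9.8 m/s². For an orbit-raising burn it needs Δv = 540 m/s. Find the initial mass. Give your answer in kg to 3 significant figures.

v_e = Isp · g₀ = 226 × 9.8 = 2214.8 m/s.
From the ideal rocket equation, m₀/m_f = exp(Δv / v_e) = exp(540 / 2214.8) = exp(0.2438) = 1.2761.
m₀ = m_f × 1.2761 = 136 × 1.2761 = 173.55 kg.

initial mass ≈ 174 kg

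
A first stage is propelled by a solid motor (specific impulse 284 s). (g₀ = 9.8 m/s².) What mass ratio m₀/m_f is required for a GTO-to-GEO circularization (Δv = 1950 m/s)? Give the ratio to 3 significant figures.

v_e = Isp · g₀ = 284 × 9.8 = 2783.2 m/s.
m₀/m_f = exp(Δv / v_e) = exp(1950 / 2783.2) = exp(0.7006) = 2.0150.

mass ratio ≈ 2.02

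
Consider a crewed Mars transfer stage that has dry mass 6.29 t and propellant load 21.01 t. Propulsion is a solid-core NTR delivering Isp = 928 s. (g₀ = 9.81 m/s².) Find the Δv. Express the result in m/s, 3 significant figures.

Δv ≈ 13400 m/s

v_e = Isp · g₀ = 928 × 9.81 = 9103.7 m/s.
m₀ = m_dry + m_prop = 6.29 + 21.01 = 27.3 t.
By the Tsiolkovsky rocket equation, Δv = v_e · ln(m₀/m_f) = 9103.7 × ln(4.34) = 9103.7 × 1.4679 ≈ 13363.5 m/s.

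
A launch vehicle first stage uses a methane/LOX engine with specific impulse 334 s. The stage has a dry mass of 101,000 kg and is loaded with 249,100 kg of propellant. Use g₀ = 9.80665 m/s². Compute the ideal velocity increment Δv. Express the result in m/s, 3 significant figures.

Δv ≈ 4070 m/s

v_e = Isp · g₀ = 334 × 9.80665 = 3275.4 m/s.
m₀ = m_dry + m_prop = 101,000 + 249,100 = 350,100 kg.
From the ideal rocket equation, Δv = v_e · ln(m₀/m_f) = 3275.4 × ln(3.466) = 3275.4 × 1.2431 ≈ 4071.7 m/s.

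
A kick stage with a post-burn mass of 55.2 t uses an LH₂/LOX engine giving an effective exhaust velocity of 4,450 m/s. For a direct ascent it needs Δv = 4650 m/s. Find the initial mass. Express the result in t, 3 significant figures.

initial mass ≈ 157 t

m₀/m_f = exp(Δv / v_e) = exp(4650 / 4450.0) = exp(1.0449) = 2.8432.
m₀ = m_f × 2.8432 = 55.2 × 2.8432 = 156.945 t.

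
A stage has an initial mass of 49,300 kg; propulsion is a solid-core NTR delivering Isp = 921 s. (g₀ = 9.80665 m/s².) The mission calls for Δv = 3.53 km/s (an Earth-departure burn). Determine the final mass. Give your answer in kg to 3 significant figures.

final mass ≈ 33400 kg

v_e = Isp · g₀ = 921 × 9.80665 = 9031.9 m/s.
Using Δv = v_e ln(m₀/m_f): m₀/m_f = exp(Δv / v_e) = exp(3530 / 9031.9) = exp(0.3908) = 1.4782.
m_f = m₀ / 1.4782 = 49,300 / 1.4782 = 33,351.4 kg.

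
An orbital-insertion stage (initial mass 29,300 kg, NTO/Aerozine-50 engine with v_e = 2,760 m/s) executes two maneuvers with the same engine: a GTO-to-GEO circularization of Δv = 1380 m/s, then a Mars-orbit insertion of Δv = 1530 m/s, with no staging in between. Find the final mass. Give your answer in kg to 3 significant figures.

After the first burn: m = 29300 × exp(−1380/2760.0) = 29300 × 0.60653 = 17,771.3 kg.
After the second burn: m = 17,771.3 × exp(−1530/2760.0) = 17,771.3 × 0.57445 = 10,208.7 kg.

final mass ≈ 10200 kg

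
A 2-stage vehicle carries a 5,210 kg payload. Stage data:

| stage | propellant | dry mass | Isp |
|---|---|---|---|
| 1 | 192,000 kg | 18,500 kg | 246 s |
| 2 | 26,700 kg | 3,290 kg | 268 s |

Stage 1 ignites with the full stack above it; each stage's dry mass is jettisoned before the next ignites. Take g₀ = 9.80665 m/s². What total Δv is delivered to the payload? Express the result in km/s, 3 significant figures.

Ignition mass of stage 1 = 192,000+18,500 + 26,700+3,290 + 5,210 = 245,700 kg.
Stage 1: m₀ = 245,700 kg, m_f = 245,700 − 192,000 = 53,700 kg; Δv = 246×9.80665×ln(4.575) = 2412.4×1.5207 ≈ 3669 m/s.
Stage 2: m₀ = 35,200 kg, m_f = 35,200 − 26,700 = 8,500 kg; Δv = 268×9.80665×ln(4.141) = 2628.2×1.4210 ≈ 3735 m/s.
Total Δv = 3669 + 3735 = 7404 m/s.

Δv ≈ 7.40 km/s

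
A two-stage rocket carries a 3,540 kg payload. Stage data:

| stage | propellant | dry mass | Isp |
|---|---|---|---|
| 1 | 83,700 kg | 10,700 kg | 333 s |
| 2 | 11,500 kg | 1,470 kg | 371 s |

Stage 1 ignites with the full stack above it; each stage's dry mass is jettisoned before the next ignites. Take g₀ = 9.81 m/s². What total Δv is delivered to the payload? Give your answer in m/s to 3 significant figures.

Δv ≈ 8930 m/s

Ignition mass of stage 1 = 83,700+10,700 + 11,500+1,470 + 3,540 = 110,910 kg.
Stage 1: m₀ = 110,910 kg, m_f = 110,910 − 83,700 = 27,210 kg; Δv = 333×9.81×ln(4.076) = 3266.7×1.4051 ≈ 4590 m/s.
Stage 2: m₀ = 16,510 kg, m_f = 16,510 − 11,500 = 5,010 kg; Δv = 371×9.81×ln(3.295) = 3639.5×1.1925 ≈ 4340 m/s.
Total Δv = 4590 + 4340 = 8930 m/s.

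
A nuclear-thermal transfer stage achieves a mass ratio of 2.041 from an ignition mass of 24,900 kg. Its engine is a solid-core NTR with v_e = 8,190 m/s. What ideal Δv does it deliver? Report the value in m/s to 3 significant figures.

Δv ≈ 5840 m/s

Rocket equation: Δv = v_e · ln(2.041) = 8190.0 × 0.7134 ≈ 5843.1 m/s.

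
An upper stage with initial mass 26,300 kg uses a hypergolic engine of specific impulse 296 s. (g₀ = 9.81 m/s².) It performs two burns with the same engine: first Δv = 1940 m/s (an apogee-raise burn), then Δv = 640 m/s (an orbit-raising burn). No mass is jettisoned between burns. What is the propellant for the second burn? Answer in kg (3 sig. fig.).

v_e = Isp · g₀ = 296 × 9.81 = 2903.8 m/s.
After the first burn: m = 26300 × exp(−1940/2903.8) = 26300 × 0.51268 = 13,483.5 kg.
After the second burn: m = 13,483.5 × exp(−640/2903.8) = 13,483.5 × 0.80219 = 10,816.3 kg.
Second-burn propellant = 13,483.5 − 10,816.3 = 2,667.2 kg.

propellant for the second burn ≈ 2670 kg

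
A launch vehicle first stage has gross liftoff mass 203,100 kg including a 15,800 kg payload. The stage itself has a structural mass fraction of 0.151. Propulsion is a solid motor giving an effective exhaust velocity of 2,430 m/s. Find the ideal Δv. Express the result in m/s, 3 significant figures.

Stage wet mass = m₀ − payload = 203,100 − 15,800 = 187,300 kg.
Stage dry mass = ε × stage wet mass = 0.151 × 187,300 = 28,282.3 kg.
Burnout mass m_f = stage dry + payload = 28,282.3 + 15,800 = 44,082.3 kg.
Using Δv = v_e ln(m₀/m_f): Δv = v_e · ln(203,100/44,082.3) = 2430.0 × ln(4.607) = 2430.0 × 1.5276 ≈ 3712 m/s.

Δv ≈ 3710 m/s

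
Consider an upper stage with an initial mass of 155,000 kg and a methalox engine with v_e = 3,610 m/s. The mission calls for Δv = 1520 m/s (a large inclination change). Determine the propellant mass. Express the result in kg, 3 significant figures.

Rocket equation: m₀/m_f = exp(Δv / v_e) = exp(1520 / 3610.0) = exp(0.4211) = 1.5236.
m_f = 155,000 / 1.5236 = 101,733 kg, so propellant = m₀ − m_f = 155,000 − 101,733 = 53,267 kg.

propellant mass ≈ 53300 kg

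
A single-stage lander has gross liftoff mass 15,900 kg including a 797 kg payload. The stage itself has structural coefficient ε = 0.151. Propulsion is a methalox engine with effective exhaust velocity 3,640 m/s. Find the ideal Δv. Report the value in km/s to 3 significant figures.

Stage wet mass = m₀ − payload = 15,900 − 797 = 15,103 kg.
Stage dry mass = ε × stage wet mass = 0.151 × 15,103 = 2,280.55 kg.
Burnout mass m_f = stage dry + payload = 2,280.55 + 797 = 3,077.55 kg.
Δv = v_e · ln(15,900/3,077.55) = 3640.0 × ln(5.166) = 3640.0 × 1.6422 ≈ 5978 m/s.

Δv ≈ 5.98 km/s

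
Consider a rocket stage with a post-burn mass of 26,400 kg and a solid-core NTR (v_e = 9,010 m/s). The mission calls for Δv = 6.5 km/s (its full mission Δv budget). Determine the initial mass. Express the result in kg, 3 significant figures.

initial mass ≈ 54300 kg

Using Δv = v_e ln(m₀/m_f): m₀/m_f = exp(Δv / v_e) = exp(6500 / 9010.0) = exp(0.7214) = 2.0574.
m₀ = m_f × 2.0574 = 26,400 × 2.0574 = 54,315.4 kg.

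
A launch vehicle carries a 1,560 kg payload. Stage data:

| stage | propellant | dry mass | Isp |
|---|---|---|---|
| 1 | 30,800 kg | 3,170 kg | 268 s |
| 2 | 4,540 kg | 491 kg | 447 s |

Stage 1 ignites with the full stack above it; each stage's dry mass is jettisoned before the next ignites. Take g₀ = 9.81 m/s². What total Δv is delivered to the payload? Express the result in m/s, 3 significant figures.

Ignition mass of stage 1 = 30,800+3,170 + 4,540+491 + 1,560 = 40,561 kg.
Stage 1: m₀ = 40,561 kg, m_f = 40,561 − 30,800 = 9,761 kg; Δv = 268×9.81×ln(4.155) = 2629.1×1.4244 ≈ 3745 m/s.
Stage 2: m₀ = 6,591 kg, m_f = 6,591 − 4,540 = 2,051 kg; Δv = 447×9.81×ln(3.214) = 4385.1×1.1674 ≈ 5119 m/s.
Total Δv = 3745 + 5119 = 8864 m/s.

Δv ≈ 8860 m/s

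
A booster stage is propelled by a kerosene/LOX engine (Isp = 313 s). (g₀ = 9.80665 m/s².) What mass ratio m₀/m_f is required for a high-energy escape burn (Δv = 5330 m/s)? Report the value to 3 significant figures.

v_e = Isp · g₀ = 313 × 9.80665 = 3069.5 m/s.
Rocket equation: m₀/m_f = exp(Δv / v_e) = exp(5330 / 3069.5) = exp(1.7364) = 5.6772.

mass ratio ≈ 5.68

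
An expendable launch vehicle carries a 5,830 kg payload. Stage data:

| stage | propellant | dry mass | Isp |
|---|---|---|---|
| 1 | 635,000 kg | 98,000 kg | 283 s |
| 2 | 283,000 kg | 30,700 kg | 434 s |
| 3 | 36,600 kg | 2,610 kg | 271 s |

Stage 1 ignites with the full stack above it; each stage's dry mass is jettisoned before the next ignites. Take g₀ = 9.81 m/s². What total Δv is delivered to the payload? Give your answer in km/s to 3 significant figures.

Δv ≈ 13.5 km/s

Ignition mass of stage 1 = 635,000+98,000 + 283,000+30,700 + 36,600+2,610 + 5,830 = 1,091,740 kg.
Stage 1: m₀ = 1,091,740 kg, m_f = 1,091,740 − 635,000 = 456,740 kg; Δv = 283×9.81×ln(2.39) = 2776.2×0.8714 ≈ 2419 m/s.
Stage 2: m₀ = 358,740 kg, m_f = 358,740 − 283,000 = 75,740 kg; Δv = 434×9.81×ln(4.736) = 4257.5×1.5553 ≈ 6622 m/s.
Stage 3: m₀ = 45,040 kg, m_f = 45,040 − 36,600 = 8,440 kg; Δv = 271×9.81×ln(5.336) = 2658.5×1.6746 ≈ 4452 m/s.
Total Δv = 2419 + 6622 + 4452 = 13493 m/s.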